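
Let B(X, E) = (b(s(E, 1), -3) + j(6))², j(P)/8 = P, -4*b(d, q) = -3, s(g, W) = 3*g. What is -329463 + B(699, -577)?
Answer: -5233383/16 ≈ -3.2709e+5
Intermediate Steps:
b(d, q) = ¾ (b(d, q) = -¼*(-3) = ¾)
j(P) = 8*P
B(X, E) = 38025/16 (B(X, E) = (¾ + 8*6)² = (¾ + 48)² = (195/4)² = 38025/16)
-329463 + B(699, -577) = -329463 + 38025/16 = -5233383/16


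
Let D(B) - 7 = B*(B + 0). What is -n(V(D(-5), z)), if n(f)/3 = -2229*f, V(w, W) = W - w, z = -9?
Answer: -274167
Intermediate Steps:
D(B) = 7 + B² (D(B) = 7 + B*(B + 0) = 7 + B*B = 7 + B²)
n(f) = -6687*f (n(f) = 3*(-2229*f) = -6687*f)
-n(V(D(-5), z)) = -(-6687)*(-9 - (7 + (-5)²)) = -(-6687)*(-9 - (7 + 25)) = -(-6687)*(-9 - 1*32) = -(-6687)*(-9 - 32) = -(-6687)*(-41) = -1*274167 = -274167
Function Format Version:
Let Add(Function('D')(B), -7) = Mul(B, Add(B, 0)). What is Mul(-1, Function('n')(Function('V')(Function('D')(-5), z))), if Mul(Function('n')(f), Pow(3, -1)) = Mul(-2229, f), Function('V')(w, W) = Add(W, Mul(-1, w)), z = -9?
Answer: -274167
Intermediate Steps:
Function('D')(B) = Add(7, Pow(B, 2)) (Function('D')(B) = Add(7, Mul(B, Add(B, 0))) = Add(7, Mul(B, B)) = Add(7, Pow(B, 2)))
Function('n')(f) = Mul(-6687, f) (Function('n')(f) = Mul(3, Mul(-2229, f)) = Mul(-6687, f))
Mul(-1, Function('n')(Function('V')(Function('D')(-5), z))) = Mul(-1, Mul(-6687, Add(-9, Mul(-1, Add(7, Pow(-5, 2)))))) = Mul(-1, Mul(-6687, Add(-9, Mul(-1, Add(7, 25))))) = Mul(-1, Mul(-6687, Add(-9, Mul(-1, 32)))) = Mul(-1, Mul(-6687, Add(-9, -32))) = Mul(-1, Mul(-6687, -41)) = Mul(-1, 274167) = -274167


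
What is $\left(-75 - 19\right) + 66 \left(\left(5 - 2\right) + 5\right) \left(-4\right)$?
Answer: $-2206$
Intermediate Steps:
$\left(-75 - 19\right) + 66 \left(\left(5 - 2\right) + 5\right) \left(-4\right) = \left(-75 - 19\right) + 66 \left(3 + 5\right) \left(-4\right) = -94 + 66 \cdot 8 \left(-4\right) = -94 + 66 \left(-32\right) = -94 - 2112 = -2206$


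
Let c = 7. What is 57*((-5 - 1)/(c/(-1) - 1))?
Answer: 171/4 ≈ 42.750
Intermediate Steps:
57*((-5 - 1)/(c/(-1) - 1)) = 57*((-5 - 1)/(7/(-1) - 1)) = 57*(-6/(7*(-1) - 1)) = 57*(-6/(-7 - 1)) = 57*(-6/(-8)) = 57*(-6*(-⅛)) = 57*(¾) = 171/4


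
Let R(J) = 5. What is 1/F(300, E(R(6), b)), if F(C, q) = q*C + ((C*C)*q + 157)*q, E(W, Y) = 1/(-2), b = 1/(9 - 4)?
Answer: 2/44543 ≈ 4.4900e-5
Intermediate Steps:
b = 1/5 ≈ 0.20000
E(W, Y) = -1/2
F(C, q) = C*q + q*(157 + q*C**2) (F(C, q) = C*q + (C**2*q + 157)*q = C*q + (q*C**2 + 157)*q = C*q + (157 + q*C**2)*q = C*q + q*(157 + q*C**2))
1/F(300, E(R(6), b)) = 1/(-(157 + 300 - 1/2*300**2)/2) = 1/(-(157 + 300 - 1/2*90000)/2) = 1/(-(157 + 300 - 45000)/2) = 1/(-1/2*(-44543)) = 1/(44543/2) = 2/44543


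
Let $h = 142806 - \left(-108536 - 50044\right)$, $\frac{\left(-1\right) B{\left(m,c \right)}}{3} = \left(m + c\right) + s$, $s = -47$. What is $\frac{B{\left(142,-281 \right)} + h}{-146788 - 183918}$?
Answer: $- \frac{150972}{165353} \approx -0.91303$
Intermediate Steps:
$B{\left(m,c \right)} = 141 - 3 c - 3 m$ ($B{\left(m,c \right)} = - 3 \left(\left(m + c\right) - 47\right) = - 3 \left(\left(c + m\right) - 47\right) = - 3 \left(-47 + c + m\right) = 141 - 3 c - 3 m$)
$h = 301386$ ($h = 142806 - -158580 = 142806 + 158580 = 301386$)
$\frac{B{\left(142,-281 \right)} + h}{-146788 - 183918} = \frac{\left(141 - -843 - 426\right) + 301386}{-146788 - 183918} = \frac{\left(141 + 843 - 426\right) + 301386}{-330706} = \left(558 + 301386\right) \left(- \frac{1}{330706}\right) = 301944 \left(- \frac{1}{330706}\right) = - \frac{150972}{165353}$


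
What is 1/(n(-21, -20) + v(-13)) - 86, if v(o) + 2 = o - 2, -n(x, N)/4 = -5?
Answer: -257/3 ≈ -85.667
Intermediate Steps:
n(x, N) = 20 (n(x, N) = -4*(-5) = 20)
v(o) = -4 + o (v(o) = -2 + (o - 2) = -2 + (-2 + o) = -4 + o)
1/(n(-21, -20) + v(-13)) - 86 = 1/(20 + (-4 - 13)) - 86 = 1/(20 - 17) - 86 = 1/3 - 86 = ⅓ - 86 = -257/3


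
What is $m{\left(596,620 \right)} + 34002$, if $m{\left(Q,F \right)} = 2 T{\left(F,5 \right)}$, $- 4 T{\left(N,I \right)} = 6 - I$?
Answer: $\frac{68003}{2} \approx 34002.0$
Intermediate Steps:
$T{\left(N,I \right)} = - \frac{3}{2} + \frac{I}{4}$ ($T{\left(N,I \right)} = - \frac{6 - I}{4} = - \frac{3}{2} + \frac{I}{4}$)
$m{\left(Q,F \right)} = - \frac{1}{2}$ ($m{\left(Q,F \right)} = 2 \left(- \frac{3}{2} + \frac{1}{4} \cdot 5\right) = 2 \left(- \frac{3}{2} + \frac{5}{4}\right) = 2 \left(- \frac{1}{4}\right) = - \frac{1}{2}$)
$m{\left(596,620 \right)} + 34002 = - \frac{1}{2} + 34002 = \frac{68003}{2}$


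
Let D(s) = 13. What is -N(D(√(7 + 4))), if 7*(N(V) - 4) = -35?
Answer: 1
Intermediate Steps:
N(V) = -1 (N(V) = 4 + (⅐)*(-35) = 4 - 5 = -1)
-N(D(√(7 + 4))) = -1*(-1) = 1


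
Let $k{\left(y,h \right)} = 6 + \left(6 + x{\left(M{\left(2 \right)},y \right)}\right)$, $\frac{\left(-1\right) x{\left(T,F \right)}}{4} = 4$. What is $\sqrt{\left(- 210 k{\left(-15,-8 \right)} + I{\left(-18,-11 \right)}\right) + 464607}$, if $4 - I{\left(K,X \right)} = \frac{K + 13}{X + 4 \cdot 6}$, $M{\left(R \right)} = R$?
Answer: $\frac{2 \sqrt{19665321}}{13} \approx 682.24$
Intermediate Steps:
$x{\left(T,F \right)} = -16$ ($x{\left(T,F \right)} = \left(-4\right) 4 = -16$)
$I{\left(K,X \right)} = 4 - \frac{13 + K}{24 + X}$ ($I{\left(K,X \right)} = 4 - \frac{K + 13}{X + 4 \cdot 6} = 4 - \frac{13 + K}{X + 24} = 4 - \frac{13 + K}{24 + X}$)
$k{\left(y,h \right)} = -4$ ($k{\left(y,h \right)} = 6 + \left(6 - 16\right) = 6 - 10 = -4$)
$\sqrt{\left(- 210 k{\left(-15,-8 \right)} + I{\left(-18,-11 \right)}\right) + 464607} = \sqrt{\left(\left(-210\right) \left(-4\right) + \frac{83 - -18 + 4 \left(-11\right)}{24 - 11}\right) + 464607} = \sqrt{\left(840 + \frac{83 + 18 - 44}{13}\right) + 464607} = \sqrt{\left(840 + \frac{1}{13} \cdot 57\right) + 464607} = \sqrt{\left(840 + \frac{57}{13}\right) + 464607} = \sqrt{\frac{10977}{13} + 464607} = \sqrt{\frac{6050868}{13}} = \frac{2 \sqrt{19665321}}{13}$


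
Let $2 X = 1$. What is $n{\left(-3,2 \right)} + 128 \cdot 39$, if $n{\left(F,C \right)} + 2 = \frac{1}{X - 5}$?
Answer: $\frac{44908}{9} \approx 4989.8$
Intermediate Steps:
$X = \frac{1}{2}$ ($X = \frac{1}{2} \cdot 1 = \frac{1}{2} \approx 0.5$)
$n{\left(F,C \right)} = - \frac{20}{9}$ ($n{\left(F,C \right)} = -2 + \frac{1}{\frac{1}{2} - 5} = -2 + \frac{1}{- \frac{9}{2}} = -2 - \frac{2}{9} = - \frac{20}{9}$)
$n{\left(-3,2 \right)} + 128 \cdot 39 = - \frac{20}{9} + 128 \cdot 39 = - \frac{20}{9} + 4992 = \frac{44908}{9}$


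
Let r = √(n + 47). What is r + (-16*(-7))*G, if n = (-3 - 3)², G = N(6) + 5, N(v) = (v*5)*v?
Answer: 20720 + √83 ≈ 20729.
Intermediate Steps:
N(v) = 5*v² (N(v) = (5*v)*v = 5*v²)
G = 185 (G = 5*6² + 5 = 5*36 + 5 = 180 + 5 = 185)
n = 36 (n = (-6)² = 36)
r = √83 (r = √(36 + 47) = √83 ≈ 9.1104)
r + (-16*(-7))*G = √83 - 16*(-7)*185 = √83 + 112*185 = √83 + 20720 = 20720 + √83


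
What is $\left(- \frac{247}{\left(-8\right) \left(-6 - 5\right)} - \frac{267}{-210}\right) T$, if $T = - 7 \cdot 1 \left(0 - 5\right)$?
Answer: $- \frac{4729}{88} \approx -53.739$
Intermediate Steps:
$T = 35$ ($T = - 7 \cdot 1 \left(-5\right) = \left(-7\right) \left(-5\right) = 35$)
$\left(- \frac{247}{\left(-8\right) \left(-6 - 5\right)} - \frac{267}{-210}\right) T = \left(- \frac{247}{\left(-8\right) \left(-6 - 5\right)} - \frac{267}{-210}\right) 35 = \left(- \frac{247}{\left(-8\right) \left(-11\right)} - - \frac{89}{70}\right) 35 = \left(- \frac{247}{88} + \frac{89}{70}\right) 35 = \left(- \frac{4729}{3080}\right) 35 = - \frac{4729}{88}$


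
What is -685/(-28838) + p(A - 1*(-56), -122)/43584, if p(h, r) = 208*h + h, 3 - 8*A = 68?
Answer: 1273617853/5027501568 ≈ 0.25333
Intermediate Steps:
A = -65/8 (A = 3/8 - ⅛*68 = 3/8 - 17/2 = -65/8 ≈ -8.1250)
p(h, r) = 209*h
-685/(-28838) + p(A - 1*(-56), -122)/43584 = -685/(-28838) + (209*(-65/8 - 1*(-56)))/43584 = -685*(-1/28838) + (209*(-65/8 + 56))*(1/43584) = 685/28838 + (209*(383/8))*(1/43584) = 685/28838 + (80047/8)*(1/43584) = 685/28838 + 80047/348672 = 1273617853/5027501568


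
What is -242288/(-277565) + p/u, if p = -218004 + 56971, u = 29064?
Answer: -37655266213/8067149160 ≈ -4.6677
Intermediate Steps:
p = -161033
-242288/(-277565) + p/u = -242288/(-277565) - 161033/29064 = -242288*(-1/277565) - 161033*1/29064 = 242288/277565 - 161033/29064 = -37655266213/8067149160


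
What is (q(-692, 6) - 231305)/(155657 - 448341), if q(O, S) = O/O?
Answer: 57826/73171 ≈ 0.79029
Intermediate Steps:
q(O, S) = 1
(q(-692, 6) - 231305)/(155657 - 448341) = (1 - 231305)/(155657 - 448341) = -231304/(-292684) = -231304*(-1/292684) = 57826/73171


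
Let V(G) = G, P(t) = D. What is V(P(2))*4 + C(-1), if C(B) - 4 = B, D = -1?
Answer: -1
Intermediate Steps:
P(t) = -1
C(B) = 4 + B
V(P(2))*4 + C(-1) = -1*4 + (4 - 1) = -4 + 3 = -1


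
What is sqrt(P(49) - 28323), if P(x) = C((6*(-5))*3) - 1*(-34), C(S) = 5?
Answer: 2*I*sqrt(7071) ≈ 168.18*I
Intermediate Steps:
P(x) = 39 (P(x) = 5 - 1*(-34) = 5 + 34 = 39)
sqrt(P(49) - 28323) = sqrt(39 - 28323) = sqrt(-28284) = 2*I*sqrt(7071)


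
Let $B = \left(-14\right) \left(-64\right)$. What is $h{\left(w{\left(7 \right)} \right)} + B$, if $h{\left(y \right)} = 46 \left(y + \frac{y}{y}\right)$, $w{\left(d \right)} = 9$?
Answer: $1356$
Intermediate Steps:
$h{\left(y \right)} = 46 + 46 y$ ($h{\left(y \right)} = 46 \left(y + 1\right) = 46 \left(1 + y\right) = 46 + 46 y$)
$B = 896$
$h{\left(w{\left(7 \right)} \right)} + B = \left(46 + 46 \cdot 9\right) + 896 = \left(46 + 414\right) + 896 = 460 + 896 = 1356$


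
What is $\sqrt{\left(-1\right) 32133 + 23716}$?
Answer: $i \sqrt{8417} \approx 91.744 i$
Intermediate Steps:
$\sqrt{\left(-1\right) 32133 + 23716} = \sqrt{-32133 + 23716} = \sqrt{-8417} = i \sqrt{8417}$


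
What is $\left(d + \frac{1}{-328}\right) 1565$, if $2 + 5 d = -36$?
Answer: $- \frac{3902797}{328} \approx -11899.0$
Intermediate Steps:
$d = - \frac{38}{5}$ ($d = - \frac{2}{5} + \frac{1}{5} \left(-36\right) = - \frac{2}{5} - \frac{36}{5} = - \frac{38}{5} \approx -7.6$)
$\left(d + \frac{1}{-328}\right) 1565 = \left(- \frac{38}{5} + \frac{1}{-328}\right) 1565 = \left(- \frac{38}{5} - \frac{1}{328}\right) 1565 = \left(- \frac{12469}{1640}\right) 1565 = - \frac{3902797}{328}$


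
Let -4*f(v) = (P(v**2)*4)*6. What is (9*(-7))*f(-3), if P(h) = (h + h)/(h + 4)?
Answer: 6804/13 ≈ 523.38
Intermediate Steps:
P(h) = 2*h/(4 + h) (P(h) = (2*h)/(4 + h) = 2*h/(4 + h))
f(v) = -12*v**2/(4 + v**2) (f(v) = -(2*v**2/(4 + v**2))*4*6/4 = -8*v**2/(4 + v**2)*6/4 = -12*v**2/(4 + v**2))
(9*(-7))*f(-3) = (9*(-7))*(-12*(-3)**2/(4 + (-3)**2)) = -(-756)*9/(4 + 9) = -(-756)*9/13 = -63*(-108/13) = 6804/13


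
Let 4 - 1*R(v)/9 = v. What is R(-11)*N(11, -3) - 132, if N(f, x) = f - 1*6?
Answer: 543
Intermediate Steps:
R(v) = 36 - 9*v
N(f, x) = -6 + f (N(f, x) = f - 6 = -6 + f)
R(-11)*N(11, -3) - 132 = (36 - 9*(-11))*(-6 + 11) - 132 = (36 + 99)*5 - 132 = 135*5 - 132 = 675 - 132 = 543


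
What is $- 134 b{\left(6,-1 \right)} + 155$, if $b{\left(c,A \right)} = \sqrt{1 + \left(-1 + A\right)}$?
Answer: $155 - 134 i \approx 155.0 - 134.0 i$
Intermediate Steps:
$b{\left(c,A \right)} = \sqrt{A}$
$- 134 b{\left(6,-1 \right)} + 155 = - 134 \sqrt{-1} + 155 = - 134 i + 155 = 155 - 134 i$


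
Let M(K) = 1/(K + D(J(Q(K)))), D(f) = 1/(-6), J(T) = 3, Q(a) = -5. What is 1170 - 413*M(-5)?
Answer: 38748/31 ≈ 1249.9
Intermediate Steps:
D(f) = -⅙ (D(f) = 1*(-⅙) = -⅙)
M(K) = 1/(-⅙ + K) (M(K) = 1/(K - ⅙) = 1/(-⅙ + K))
1170 - 413*M(-5) = 1170 - 2478/(-1 + 6*(-5)) = 1170 - 2478/(-1 - 30) = 1170 - 2478/(-31) = 1170 - 2478*(-1)/31 = 1170 - 413*(-6/31) = 1170 + 2478/31 = 38748/31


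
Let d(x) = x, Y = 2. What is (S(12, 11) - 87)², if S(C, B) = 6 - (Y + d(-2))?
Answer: 6561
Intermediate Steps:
S(C, B) = 6 (S(C, B) = 6 - (2 - 2) = 6 - 1*0 = 6 + 0 = 6)
(S(12, 11) - 87)² = (6 - 87)² = (-81)² = 6561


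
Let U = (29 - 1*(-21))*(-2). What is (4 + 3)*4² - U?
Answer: 212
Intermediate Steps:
U = -100 (U = (29 + 21)*(-2) = 50*(-2) = -100)
(4 + 3)*4² - U = (4 + 3)*4² - 1*(-100) = 7*16 + 100 = 112 + 100 = 212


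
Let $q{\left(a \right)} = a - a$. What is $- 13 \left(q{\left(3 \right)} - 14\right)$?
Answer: $182$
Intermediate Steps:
$q{\left(a \right)} = 0$
$- 13 \left(q{\left(3 \right)} - 14\right) = - 13 \left(0 - 14\right) = \left(-13\right) \left(-14\right) = 182$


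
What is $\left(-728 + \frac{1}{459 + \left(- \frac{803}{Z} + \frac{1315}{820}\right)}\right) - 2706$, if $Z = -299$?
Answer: $- \frac{78013058166}{22717853} \approx -3434.0$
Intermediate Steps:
$\left(-728 + \frac{1}{459 + \left(- \frac{803}{Z} + \frac{1315}{820}\right)}\right) - 2706 = \left(-728 + \frac{1}{459 + \left(- \frac{803}{-299} + \frac{1315}{820}\right)}\right) - 2706 = \left(-728 + \frac{1}{459 + \left(\left(-803\right) \left(- \frac{1}{299}\right) + 1315 \cdot \frac{1}{820}\right)}\right) - 2706 = \left(-728 + \frac{1}{459 + \left(\frac{803}{299} + \frac{263}{164}\right)}\right) - 2706 = \left(-728 + \frac{1}{459 + \frac{210329}{49036}}\right) - 2706 = \left(-728 + \frac{1}{\frac{22717853}{49036}}\right) - 2706 = \left(-728 + \frac{49036}{22717853}\right) - 2706 = - \frac{16538547948}{22717853} - 2706 = - \frac{78013058166}{22717853}$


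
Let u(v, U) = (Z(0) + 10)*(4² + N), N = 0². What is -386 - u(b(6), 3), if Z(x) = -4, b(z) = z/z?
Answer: -482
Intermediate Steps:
b(z) = 1
N = 0
u(v, U) = 96 (u(v, U) = (-4 + 10)*(4² + 0) = 6*(16 + 0) = 6*16 = 96)
-386 - u(b(6), 3) = -386 - 1*96 = -386 - 96 = -482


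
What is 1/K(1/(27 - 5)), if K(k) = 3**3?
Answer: 1/27 ≈ 0.037037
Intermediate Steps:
K(k) = 27
1/K(1/(27 - 5)) = 1/27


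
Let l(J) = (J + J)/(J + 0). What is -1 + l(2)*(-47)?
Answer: -95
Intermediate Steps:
l(J) = 2 (l(J) = (2*J)/J = 2)
-1 + l(2)*(-47) = -1 + 2*(-47) = -1 - 94 = -95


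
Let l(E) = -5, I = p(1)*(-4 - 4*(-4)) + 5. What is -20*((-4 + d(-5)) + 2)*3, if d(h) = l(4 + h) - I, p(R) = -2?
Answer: -720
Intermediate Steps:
I = -19 (I = -2*(-4 - 4*(-4)) + 5 = -2*(-4 + 16) + 5 = -2*12 + 5 = -24 + 5 = -19)
d(h) = 14 (d(h) = -5 - 1*(-19) = -5 + 19 = 14)
-20*((-4 + d(-5)) + 2)*3 = -20*((-4 + 14) + 2)*3 = -20*(10 + 2)*3 = -20*12*3 = -240*3 = -720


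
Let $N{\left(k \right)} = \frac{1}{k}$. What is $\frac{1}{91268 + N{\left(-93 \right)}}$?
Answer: $\frac{93}{8487923} \approx 1.0957 \cdot 10^{-5}$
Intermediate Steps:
$\frac{1}{91268 + N{\left(-93 \right)}} = \frac{1}{91268 + \frac{1}{-93}} = \frac{1}{91268 - \frac{1}{93}} = \frac{1}{\frac{8487923}{93}} = \frac{93}{8487923}$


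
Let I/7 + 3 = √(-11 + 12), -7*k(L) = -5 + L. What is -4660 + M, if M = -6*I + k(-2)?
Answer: -4575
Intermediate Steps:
k(L) = 5/7 - L/7 (k(L) = -(-5 + L)/7 = 5/7 - L/7)
I = -14 (I = -21 + 7*√(-11 + 12) = -21 + 7*√1 = -21 + 7*1 = -21 + 7 = -14)
M = 85 (M = -6*(-14) + (5/7 - ⅐*(-2)) = 84 + (5/7 + 2/7) = 84 + 1 = 85)
-4660 + M = -4660 + 85 = -4575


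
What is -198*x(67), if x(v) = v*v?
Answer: -888822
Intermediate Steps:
x(v) = v²
-198*x(67) = -198*67² = -198*4489 = -888822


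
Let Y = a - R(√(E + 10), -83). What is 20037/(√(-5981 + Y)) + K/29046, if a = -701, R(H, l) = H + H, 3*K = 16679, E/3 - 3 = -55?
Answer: 16679/87138 + 20037*√2/(2*√(-3341 - I*√146)) ≈ 0.63466 + 245.12*I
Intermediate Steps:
E = -156 (E = 9 + 3*(-55) = 9 - 165 = -156)
K = 16679/3 (K = (⅓)*16679 = 16679/3 ≈ 5559.7)
R(H, l) = 2*H
Y = -701 - 2*I*√146 (Y = -701 - 2*√(-156 + 10) = -701 - 2*√(-146) = -701 - 2*I*√146 ≈ -701.0 - 24.166*I)
20037/(√(-5981 + Y)) + K/29046 = 20037/(√(-5981 + (-701 - 2*I*√146))) + (16679/3)/29046 = 20037/(√(-6682 - 2*I*√146)) + (16679/3)*(1/29046) = 20037/√(-6682 - 2*I*√146) + 16679/87138 = 16679/87138 + 20037/√(-6682 - 2*I*√146)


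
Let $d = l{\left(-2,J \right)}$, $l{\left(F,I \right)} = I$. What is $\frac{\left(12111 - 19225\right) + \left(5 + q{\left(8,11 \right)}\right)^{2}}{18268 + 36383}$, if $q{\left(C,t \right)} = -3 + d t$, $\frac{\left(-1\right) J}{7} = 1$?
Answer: $- \frac{1489}{54651} \approx -0.027246$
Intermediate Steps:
$J = -7$ ($J = \left(-7\right) 1 = -7$)
$d = -7$
$q{\left(C,t \right)} = -3 - 7 t$
$\frac{\left(12111 - 19225\right) + \left(5 + q{\left(8,11 \right)}\right)^{2}}{18268 + 36383} = \frac{\left(12111 - 19225\right) + \left(5 - 80\right)^{2}}{18268 + 36383} = \frac{-7114 + \left(5 - 80\right)^{2}}{54651} = \left(-7114 + \left(5 - 80\right)^{2}\right) \frac{1}{54651} = \left(-7114 + \left(-75\right)^{2}\right) \frac{1}{54651} = \left(-7114 + 5625\right) \frac{1}{54651} = \left(-1489\right) \frac{1}{54651} = - \frac{1489}{54651}$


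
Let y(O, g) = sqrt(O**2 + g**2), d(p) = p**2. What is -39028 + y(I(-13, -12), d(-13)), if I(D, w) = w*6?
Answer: -39028 + sqrt(33745) ≈ -38844.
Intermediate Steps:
I(D, w) = 6*w
-39028 + y(I(-13, -12), d(-13)) = -39028 + sqrt((6*(-12))**2 + ((-13)**2)**2) = -39028 + sqrt((-72)**2 + 169**2) = -39028 + sqrt(5184 + 28561) = -39028 + sqrt(33745)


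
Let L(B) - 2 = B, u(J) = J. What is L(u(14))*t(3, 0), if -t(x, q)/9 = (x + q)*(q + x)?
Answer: -1296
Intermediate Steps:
t(x, q) = -9*(q + x)² (t(x, q) = -9*(x + q)*(q + x) = -9*(q + x)*(q + x) = -9*(q + x)²)
L(B) = 2 + B
L(u(14))*t(3, 0) = (2 + 14)*(-9*(0 + 3)²) = 16*(-9*3²) = 16*(-9*9) = 16*(-81) = -1296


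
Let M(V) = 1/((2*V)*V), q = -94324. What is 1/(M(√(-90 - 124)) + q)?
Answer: -428/40370673 ≈ -1.0602e-5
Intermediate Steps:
M(V) = 1/(2*V²)
1/(M(√(-90 - 124)) + q) = 1/(1/(2*(√(-90 - 124))²) - 94324) = 1/(1/(2*(√(-214))²) - 94324) = 1/(1/(2*(I*√214)²) - 94324) = 1/((½)*(-1/214) - 94324) = 1/(-1/428 - 94324) = 1/(-40370673/428) = -428/40370673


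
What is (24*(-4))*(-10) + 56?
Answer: 1016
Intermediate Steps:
(24*(-4))*(-10) + 56 = -96*(-10) + 56 = 960 + 56 = 1016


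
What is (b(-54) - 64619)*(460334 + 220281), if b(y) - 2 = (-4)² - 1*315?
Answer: -44182803340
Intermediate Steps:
b(y) = -297 (b(y) = 2 + ((-4)² - 1*315) = 2 + (16 - 315) = 2 - 299 = -297)
(b(-54) - 64619)*(460334 + 220281) = (-297 - 64619)*(460334 + 220281) = -64916*680615 = -44182803340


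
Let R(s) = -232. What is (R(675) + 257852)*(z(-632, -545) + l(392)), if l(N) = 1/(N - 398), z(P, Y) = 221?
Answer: 170673250/3 ≈ 5.6891e+7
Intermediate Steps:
l(N) = 1/(-398 + N)
(R(675) + 257852)*(z(-632, -545) + l(392)) = (-232 + 257852)*(221 + 1/(-398 + 392)) = 257620*(221 + 1/(-6)) = 257620*(221 - ⅙) = 257620*(1325/6) = 170673250/3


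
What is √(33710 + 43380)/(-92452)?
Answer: -√77090/92452 ≈ -0.0030032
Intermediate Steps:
√(33710 + 43380)/(-92452) = √77090*(-1/92452) = -√77090/92452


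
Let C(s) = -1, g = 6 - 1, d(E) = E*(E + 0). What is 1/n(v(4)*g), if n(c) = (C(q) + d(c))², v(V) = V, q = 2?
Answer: 1/159201 ≈ 6.2814e-6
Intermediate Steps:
d(E) = E² (d(E) = E*E = E²)
g = 5
n(c) = (-1 + c²)²
1/n(v(4)*g) = 1/((-1 + (4*5)²)²) = 1/((-1 + 20²)²) = 1/((-1 + 400)²) = 1/(399²) = 1/159201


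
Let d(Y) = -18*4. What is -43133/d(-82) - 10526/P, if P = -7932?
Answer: 28574069/47592 ≈ 600.40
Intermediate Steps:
d(Y) = -72
-43133/d(-82) - 10526/P = -43133/(-72) - 10526/(-7932) = -43133*(-1/72) - 10526*(-1/7932) = 43133/72 + 5263/3966 = 28574069/47592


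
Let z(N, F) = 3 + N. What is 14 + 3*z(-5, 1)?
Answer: 8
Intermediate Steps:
14 + 3*z(-5, 1) = 14 + 3*(3 - 5) = 14 + 3*(-2) = 14 - 6 = 8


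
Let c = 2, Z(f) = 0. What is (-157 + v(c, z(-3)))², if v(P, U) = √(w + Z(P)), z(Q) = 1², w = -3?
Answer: (157 - I*√3)² ≈ 24646.0 - 543.86*I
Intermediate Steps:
z(Q) = 1
v(P, U) = I*√3 (v(P, U) = √(-3 + 0) = √(-3) = I*√3)
(-157 + v(c, z(-3)))² = (-157 + I*√3)²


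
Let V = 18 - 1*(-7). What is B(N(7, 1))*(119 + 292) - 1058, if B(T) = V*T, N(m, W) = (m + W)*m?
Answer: 574342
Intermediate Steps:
V = 25 (V = 18 + 7 = 25)
N(m, W) = m*(W + m) (N(m, W) = (W + m)*m = m*(W + m))
B(T) = 25*T
B(N(7, 1))*(119 + 292) - 1058 = (25*(7*(1 + 7)))*(119 + 292) - 1058 = (25*(7*8))*411 - 1058 = (25*56)*411 - 1058 = 1400*411 - 1058 = 575400 - 1058 = 574342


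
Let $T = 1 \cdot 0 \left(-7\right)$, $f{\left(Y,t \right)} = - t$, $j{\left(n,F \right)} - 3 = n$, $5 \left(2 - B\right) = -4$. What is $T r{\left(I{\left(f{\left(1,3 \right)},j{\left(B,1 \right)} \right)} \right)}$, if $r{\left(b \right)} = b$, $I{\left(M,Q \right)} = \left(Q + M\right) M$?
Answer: $0$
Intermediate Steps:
$B = \frac{14}{5}$ ($B = 2 - - \frac{4}{5} = 2 + \frac{4}{5} = \frac{14}{5} \approx 2.8$)
$j{\left(n,F \right)} = 3 + n$
$I{\left(M,Q \right)} = M \left(M + Q\right)$ ($I{\left(M,Q \right)} = \left(M + Q\right) M = M \left(M + Q\right)$)
$T = 0$ ($T = 0 \left(-7\right) = 0$)
$T r{\left(I{\left(f{\left(1,3 \right)},j{\left(B,1 \right)} \right)} \right)} = 0 \left(-1\right) 3 \left(\left(-1\right) 3 + \left(3 + \frac{14}{5}\right)\right) = 0 \left(- 3 \left(-3 + \frac{29}{5}\right)\right) = 0 \left(\left(-3\right) \frac{14}{5}\right) = 0 \left(- \frac{42}{5}\right) = 0$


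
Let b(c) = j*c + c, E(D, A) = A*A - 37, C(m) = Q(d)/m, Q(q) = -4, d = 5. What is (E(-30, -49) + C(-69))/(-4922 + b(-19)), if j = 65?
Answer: -10195/26634 ≈ -0.38278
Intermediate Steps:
C(m) = -4/m
E(D, A) = -37 + A² (E(D, A) = A² - 37 = -37 + A²)
b(c) = 66*c (b(c) = 65*c + c = 66*c)
(E(-30, -49) + C(-69))/(-4922 + b(-19)) = ((-37 + (-49)²) - 4/(-69))/(-4922 + 66*(-19)) = ((-37 + 2401) - 4*(-1/69))/(-4922 - 1254) = (2364 + 4/69)/(-6176) = (163120/69)*(-1/6176) = -10195/26634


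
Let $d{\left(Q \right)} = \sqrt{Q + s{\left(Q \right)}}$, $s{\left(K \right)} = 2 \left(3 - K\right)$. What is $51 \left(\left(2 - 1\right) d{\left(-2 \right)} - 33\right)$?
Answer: $-1683 + 102 \sqrt{2} \approx -1538.8$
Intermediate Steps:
$s{\left(K \right)} = 6 - 2 K$
$d{\left(Q \right)} = \sqrt{6 - Q}$ ($d{\left(Q \right)} = \sqrt{Q - \left(-6 + 2 Q\right)} = \sqrt{6 - Q}$)
$51 \left(\left(2 - 1\right) d{\left(-2 \right)} - 33\right) = 51 \left(\left(2 - 1\right) \sqrt{6 - -2} - 33\right) = 51 \left(1 \sqrt{6 + 2} - 33\right) = 51 \left(1 \sqrt{8} - 33\right) = 51 \left(1 \cdot 2 \sqrt{2} - 33\right) = 51 \left(2 \sqrt{2} - 33\right) = 51 \left(-33 + 2 \sqrt{2}\right) = -1683 + 102 \sqrt{2}$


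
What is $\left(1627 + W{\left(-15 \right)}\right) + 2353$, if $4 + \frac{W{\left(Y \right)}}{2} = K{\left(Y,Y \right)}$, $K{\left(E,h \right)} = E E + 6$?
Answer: $4434$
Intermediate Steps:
$K{\left(E,h \right)} = 6 + E^{2}$ ($K{\left(E,h \right)} = E^{2} + 6 = 6 + E^{2}$)
$W{\left(Y \right)} = 4 + 2 Y^{2}$ ($W{\left(Y \right)} = -8 + 2 \left(6 + Y^{2}\right) = -8 + \left(12 + 2 Y^{2}\right) = 4 + 2 Y^{2}$)
$\left(1627 + W{\left(-15 \right)}\right) + 2353 = \left(1627 + \left(4 + 2 \left(-15\right)^{2}\right)\right) + 2353 = \left(1627 + \left(4 + 2 \cdot 225\right)\right) + 2353 = \left(1627 + \left(4 + 450\right)\right) + 2353 = \left(1627 + 454\right) + 2353 = 2081 + 2353 = 4434$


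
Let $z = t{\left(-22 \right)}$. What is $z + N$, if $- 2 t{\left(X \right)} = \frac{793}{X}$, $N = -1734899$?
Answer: $- \frac{76334763}{44} \approx -1.7349 \cdot 10^{6}$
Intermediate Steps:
$t{\left(X \right)} = - \frac{793}{2 X}$ ($t{\left(X \right)} = - \frac{793 \frac{1}{X}}{2} = - \frac{793}{2 X}$)
$z = \frac{793}{44}$ ($z = - \frac{793}{2 \left(-22\right)} = \left(- \frac{793}{2}\right) \left(- \frac{1}{22}\right) = \frac{793}{44} \approx 18.023$)
$z + N = \frac{793}{44} - 1734899 = - \frac{76334763}{44}$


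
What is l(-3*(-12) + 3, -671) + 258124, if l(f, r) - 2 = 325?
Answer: 258451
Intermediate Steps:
l(f, r) = 327 (l(f, r) = 2 + 325 = 327)
l(-3*(-12) + 3, -671) + 258124 = 327 + 258124 = 258451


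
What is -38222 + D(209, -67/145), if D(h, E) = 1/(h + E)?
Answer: -1155756691/30238 ≈ -38222.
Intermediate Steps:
D(h, E) = 1/(E + h)
-38222 + D(209, -67/145) = -38222 + 1/(-67/145 + 209) = -38222 + 1/(30238/145) = -38222 + 145/30238 = -1155756691/30238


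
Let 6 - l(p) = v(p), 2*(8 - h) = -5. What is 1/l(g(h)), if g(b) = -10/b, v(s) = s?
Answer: 21/146 ≈ 0.14384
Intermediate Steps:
h = 21/2 (h = 8 - ½*(-5) = 8 + 5/2 = 21/2 ≈ 10.500)
l(p) = 6 - p
1/l(g(h)) = 1/(6 - (-10)/21/2) = 1/(6 - (-10)*2/21) = 1/(6 - 1*(-20/21)) = 1/(6 + 20/21) = 1/(146/21) = 21/146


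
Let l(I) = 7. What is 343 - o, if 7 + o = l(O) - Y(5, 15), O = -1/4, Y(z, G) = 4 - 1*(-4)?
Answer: 351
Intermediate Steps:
Y(z, G) = 8 (Y(z, G) = 4 + 4 = 8)
O = -¼ (O = -1*¼ = -¼ ≈ -0.25000)
o = -8 (o = -7 + (7 - 1*8) = -7 + (7 - 8) = -7 - 1 = -8)
343 - o = 343 - 1*(-8) = 343 + 8 = 351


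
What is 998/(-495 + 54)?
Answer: -998/441 ≈ -2.2630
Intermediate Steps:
998/(-495 + 54) = 998/(-441) = 998*(-1/441) = -998/441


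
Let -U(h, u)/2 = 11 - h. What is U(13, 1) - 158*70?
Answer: -11056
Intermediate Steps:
U(h, u) = -22 + 2*h (U(h, u) = -2*(11 - h) = -22 + 2*h)
U(13, 1) - 158*70 = (-22 + 2*13) - 158*70 = (-22 + 26) - 11060 = 4 - 11060 = -11056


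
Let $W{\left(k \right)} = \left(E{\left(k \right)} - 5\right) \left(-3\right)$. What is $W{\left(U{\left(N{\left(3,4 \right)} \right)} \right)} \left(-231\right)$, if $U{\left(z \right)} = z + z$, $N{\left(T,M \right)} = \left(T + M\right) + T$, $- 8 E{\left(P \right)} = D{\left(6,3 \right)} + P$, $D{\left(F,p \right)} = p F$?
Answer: $- \frac{27027}{4} \approx -6756.8$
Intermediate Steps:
$D{\left(F,p \right)} = F p$
$E{\left(P \right)} = - \frac{9}{4} - \frac{P}{8}$ ($E{\left(P \right)} = - \frac{6 \cdot 3 + P}{8} = - \frac{18 + P}{8} = - \frac{9}{4} - \frac{P}{8}$)
$N{\left(T,M \right)} = M + 2 T$ ($N{\left(T,M \right)} = \left(M + T\right) + T = M + 2 T$)
$U{\left(z \right)} = 2 z$
$W{\left(k \right)} = \frac{87}{4} + \frac{3 k}{8}$ ($W{\left(k \right)} = \left(\left(- \frac{9}{4} - \frac{k}{8}\right) - 5\right) \left(-3\right) = \left(- \frac{29}{4} - \frac{k}{8}\right) \left(-3\right) = \frac{87}{4} + \frac{3 k}{8}$)
$W{\left(U{\left(N{\left(3,4 \right)} \right)} \right)} \left(-231\right) = \left(\frac{87}{4} + \frac{3 \cdot 2 \left(4 + 2 \cdot 3\right)}{8}\right) \left(-231\right) = \left(\frac{87}{4} + \frac{3 \cdot 2 \left(4 + 6\right)}{8}\right) \left(-231\right) = \left(\frac{87}{4} + \frac{3 \cdot 2 \cdot 10}{8}\right) \left(-231\right) = \left(\frac{87}{4} + \frac{3}{8} \cdot 20\right) \left(-231\right) = \left(\frac{87}{4} + \frac{15}{2}\right) \left(-231\right) = \frac{117}{4} \left(-231\right) = - \frac{27027}{4}$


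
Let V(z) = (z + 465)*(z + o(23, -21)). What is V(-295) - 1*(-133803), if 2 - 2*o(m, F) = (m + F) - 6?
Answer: 84163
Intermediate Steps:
o(m, F) = 4 - F/2 - m/2 (o(m, F) = 1 - ((m + F) - 6)/2 = 1 - ((F + m) - 6)/2 = 1 - (-6 + F + m)/2 = 1 + (3 - F/2 - m/2) = 4 - F/2 - m/2)
V(z) = (3 + z)*(465 + z) (V(z) = (z + 465)*(z + (4 - ½*(-21) - ½*23)) = (465 + z)*(z + (4 + 21/2 - 23/2)) = (465 + z)*(z + 3) = (465 + z)*(3 + z) = (3 + z)*(465 + z))
V(-295) - 1*(-133803) = (1395 + (-295)² + 468*(-295)) - 1*(-133803) = (1395 + 87025 - 138060) + 133803 = -49640 + 133803 = 84163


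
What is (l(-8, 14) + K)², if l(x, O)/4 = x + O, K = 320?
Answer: 118336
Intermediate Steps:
l(x, O) = 4*O + 4*x (l(x, O) = 4*(x + O) = 4*(O + x) = 4*O + 4*x)
(l(-8, 14) + K)² = ((4*14 + 4*(-8)) + 320)² = ((56 - 32) + 320)² = (24 + 320)² = 344² = 118336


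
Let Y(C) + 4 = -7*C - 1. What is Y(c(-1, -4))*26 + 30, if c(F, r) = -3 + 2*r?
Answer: 1902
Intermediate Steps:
Y(C) = -5 - 7*C (Y(C) = -4 + (-7*C - 1) = -4 + (-1 - 7*C) = -5 - 7*C)
Y(c(-1, -4))*26 + 30 = (-5 - 7*(-3 + 2*(-4)))*26 + 30 = (-5 - 7*(-3 - 8))*26 + 30 = (-5 - 7*(-11))*26 + 30 = (-5 + 77)*26 + 30 = 72*26 + 30 = 1872 + 30 = 1902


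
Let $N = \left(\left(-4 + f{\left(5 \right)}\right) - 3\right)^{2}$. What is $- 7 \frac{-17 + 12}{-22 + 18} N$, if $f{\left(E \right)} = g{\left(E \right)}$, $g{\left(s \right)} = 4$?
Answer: $- \frac{315}{4} \approx -78.75$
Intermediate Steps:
$f{\left(E \right)} = 4$
$N = 9$ ($N = \left(\left(-4 + 4\right) - 3\right)^{2} = \left(0 - 3\right)^{2} = \left(-3\right)^{2} = 9$)
$- 7 \frac{-17 + 12}{-22 + 18} N = - 7 \frac{-17 + 12}{-22 + 18} \cdot 9 = - 7 \left(- \frac{5}{-4}\right) 9 = - 7 \left(\left(-5\right) \left(- \frac{1}{4}\right)\right) 9 = \left(-7\right) \frac{5}{4} \cdot 9 = \left(- \frac{35}{4}\right) 9 = - \frac{315}{4}$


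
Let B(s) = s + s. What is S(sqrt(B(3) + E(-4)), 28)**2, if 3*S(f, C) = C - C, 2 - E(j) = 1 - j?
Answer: 0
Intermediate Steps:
B(s) = 2*s
E(j) = 1 + j (E(j) = 2 - (1 - j) = 2 + (-1 + j) = 1 + j)
S(f, C) = 0 (S(f, C) = (C - C)/3 = (1/3)*0 = 0)
S(sqrt(B(3) + E(-4)), 28)**2 = 0**2 = 0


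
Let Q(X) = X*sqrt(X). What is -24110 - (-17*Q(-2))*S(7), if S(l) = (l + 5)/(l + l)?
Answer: -24110 - 204*I*sqrt(2)/7 ≈ -24110.0 - 41.214*I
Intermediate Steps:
Q(X) = X**(3/2)
S(l) = (5 + l)/(2*l) (S(l) = (5 + l)/((2*l)) = (5 + l)*(1/(2*l)) = (5 + l)/(2*l))
-24110 - (-17*Q(-2))*S(7) = -24110 - (-(-34)*I*sqrt(2))*(1/2)*(5 + 7)/7 = -24110 - (-(-34)*I*sqrt(2))*(1/2)*(1/7)*12 = -24110 - 34*I*sqrt(2)*6/7 = -24110 - 204*I*sqrt(2)/7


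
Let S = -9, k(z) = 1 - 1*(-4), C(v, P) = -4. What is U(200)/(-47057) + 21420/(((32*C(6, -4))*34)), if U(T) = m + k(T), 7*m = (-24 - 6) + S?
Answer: -103760429/21081536 ≈ -4.9219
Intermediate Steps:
k(z) = 5 (k(z) = 1 + 4 = 5)
m = -39/7 (m = ((-24 - 6) - 9)/7 = (-30 - 9)/7 = (⅐)*(-39) = -39/7 ≈ -5.5714)
U(T) = -4/7 (U(T) = -39/7 + 5 = -4/7)
U(200)/(-47057) + 21420/(((32*C(6, -4))*34)) = -4/7/(-47057) + 21420/(((32*(-4))*34)) = -4/7*(-1/47057) + 21420/((-128*34)) = 4/329399 + 21420/(-4352) = 4/329399 + 21420*(-1/4352) = 4/329399 - 315/64 = -103760429/21081536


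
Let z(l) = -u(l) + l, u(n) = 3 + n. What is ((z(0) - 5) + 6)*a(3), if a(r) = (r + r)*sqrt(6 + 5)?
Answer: -12*sqrt(11) ≈ -39.799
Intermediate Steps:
z(l) = -3 (z(l) = -(3 + l) + l = (-3 - l) + l = -3)
a(r) = 2*r*sqrt(11) (a(r) = (2*r)*sqrt(11) = 2*r*sqrt(11))
((z(0) - 5) + 6)*a(3) = ((-3 - 5) + 6)*(2*3*sqrt(11)) = (-8 + 6)*(6*sqrt(11)) = -12*sqrt(11)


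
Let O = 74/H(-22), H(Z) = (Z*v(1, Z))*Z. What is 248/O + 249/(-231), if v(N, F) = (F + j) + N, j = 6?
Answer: -69321551/2849 ≈ -24332.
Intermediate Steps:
v(N, F) = 6 + F + N (v(N, F) = (F + 6) + N = (6 + F) + N = 6 + F + N)
H(Z) = Z²*(7 + Z) (H(Z) = (Z*(6 + Z + 1))*Z = (Z*(7 + Z))*Z = Z²*(7 + Z))
O = -37/3630 (O = 74/(((-22)²*(7 - 22))) = 74/((484*(-15))) = 74/(-7260) = 74*(-1/7260) = -37/3630 ≈ -0.010193)
248/O + 249/(-231) = 248/(-37/3630) + 249/(-231) = 248*(-3630/37) + 249*(-1/231) = -900240/37 - 83/77 = -69321551/2849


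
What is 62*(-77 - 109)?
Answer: -11532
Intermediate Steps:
62*(-77 - 109) = 62*(-186) = -11532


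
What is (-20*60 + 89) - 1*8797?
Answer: -9908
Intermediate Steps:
(-20*60 + 89) - 1*8797 = (-1200 + 89) - 8797 = -1111 - 8797 = -9908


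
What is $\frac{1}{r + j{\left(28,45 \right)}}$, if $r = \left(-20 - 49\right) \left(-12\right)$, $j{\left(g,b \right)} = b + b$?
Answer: $\frac{1}{918} \approx 0.0010893$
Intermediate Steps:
$j{\left(g,b \right)} = 2 b$
$r = 828$ ($r = \left(-69\right) \left(-12\right) = 828$)
$\frac{1}{r + j{\left(28,45 \right)}} = \frac{1}{828 + 2 \cdot 45} = \frac{1}{828 + 90} = \frac{1}{918}$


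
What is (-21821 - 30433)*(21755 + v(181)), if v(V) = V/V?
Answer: -1136838024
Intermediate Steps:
v(V) = 1
(-21821 - 30433)*(21755 + v(181)) = (-21821 - 30433)*(21755 + 1) = -52254*21756 = -1136838024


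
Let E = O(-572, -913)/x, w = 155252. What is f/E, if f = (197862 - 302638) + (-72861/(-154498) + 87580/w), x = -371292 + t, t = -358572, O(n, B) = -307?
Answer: -229281779011824841572/920467489159 ≈ -2.4909e+8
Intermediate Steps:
x = -729864 (x = -371292 - 358572 = -729864)
f = -628286308166521/5996530874 (f = (197862 - 302638) + (-72861/(-154498) + 87580/155252) = -104776 + (-72861*(-1/154498) + 87580*(1/155252)) = -104776 + (72861/154498 + 21895/38813) = -104776 + 6210687703/5996530874 = -628286308166521/5996530874 ≈ -1.0478e+5)
E = 307/729864 (E = -307/(-729864) = -307*(-1/729864) = 307/729864 ≈ 0.00042063)
f/E = -628286308166521/(5996530874*307/729864) = -628286308166521/5996530874*729864/307 = -229281779011824841572/920467489159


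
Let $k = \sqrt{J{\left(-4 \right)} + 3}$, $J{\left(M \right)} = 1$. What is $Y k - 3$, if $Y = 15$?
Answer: $27$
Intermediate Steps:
$k = 2$ ($k = \sqrt{1 + 3} = \sqrt{4} = 2$)
$Y k - 3 = 15 \cdot 2 - 3 = 30 - 3 = 27$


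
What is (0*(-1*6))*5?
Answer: 0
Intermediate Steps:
(0*(-1*6))*5 = (0*(-6))*5 = 0*5 = 0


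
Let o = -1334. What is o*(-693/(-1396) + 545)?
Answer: -507929171/698 ≈ -7.2769e+5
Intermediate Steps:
o*(-693/(-1396) + 545) = -1334*(-693/(-1396) + 545) = -1334*(-693*(-1/1396) + 545) = -1334*(693/1396 + 545) = -1334*761513/1396 = -507929171/698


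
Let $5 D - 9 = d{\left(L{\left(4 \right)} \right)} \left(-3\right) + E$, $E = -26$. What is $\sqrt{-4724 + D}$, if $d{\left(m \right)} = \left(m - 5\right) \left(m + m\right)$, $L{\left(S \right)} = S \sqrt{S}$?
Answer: $\frac{i \sqrt{118905}}{5} \approx 68.965 i$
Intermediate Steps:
$L{\left(S \right)} = S^{\frac{3}{2}}$
$d{\left(m \right)} = 2 m \left(-5 + m\right)$ ($d{\left(m \right)} = \left(-5 + m\right) 2 m = 2 m \left(-5 + m\right)$)
$D = - \frac{161}{5}$ ($D = \frac{9}{5} + \frac{2 \cdot 4^{\frac{3}{2}} \left(-5 + 4^{\frac{3}{2}}\right) \left(-3\right) - 26}{5} = \frac{9}{5} + \frac{2 \cdot 8 \left(-5 + 8\right) \left(-3\right) - 26}{5} = \frac{9}{5} + \frac{2 \cdot 8 \cdot 3 \left(-3\right) - 26}{5} = \frac{9}{5} + \frac{48 \left(-3\right) - 26}{5} = \frac{9}{5} + \frac{-144 - 26}{5} = \frac{9}{5} + \frac{1}{5} \left(-170\right) = \frac{9}{5} - 34 = - \frac{161}{5} \approx -32.2$)
$\sqrt{-4724 + D} = \sqrt{-4724 - \frac{161}{5}} = \sqrt{- \frac{23781}{5}} = \frac{i \sqrt{118905}}{5}$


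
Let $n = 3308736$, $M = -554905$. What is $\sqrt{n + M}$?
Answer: $\sqrt{2753831} \approx 1659.5$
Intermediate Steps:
$\sqrt{n + M} = \sqrt{3308736 - 554905} = \sqrt{2753831}$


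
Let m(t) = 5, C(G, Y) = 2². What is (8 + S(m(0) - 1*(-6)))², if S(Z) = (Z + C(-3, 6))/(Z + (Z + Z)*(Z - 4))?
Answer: 7921/121 ≈ 65.463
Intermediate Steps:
C(G, Y) = 4
S(Z) = (4 + Z)/(Z + 2*Z*(-4 + Z)) (S(Z) = (Z + 4)/(Z + (Z + Z)*(Z - 4)) = (4 + Z)/(Z + (2*Z)*(-4 + Z)) = (4 + Z)/(Z + 2*Z*(-4 + Z)))
(8 + S(m(0) - 1*(-6)))² = (8 + (4 + (5 - 1*(-6)))/((5 - 1*(-6))*(-7 + 2*(5 - 1*(-6)))))² = (8 + (4 + (5 + 6))/((5 + 6)*(-7 + 2*(5 + 6))))² = (8 + (4 + 11)/(11*(-7 + 2*11)))² = (8 + (1/11)*15/(-7 + 22))² = (8 + (1/11)*15/15)² = (8 + (1/11)*(1/15)*15)² = (8 + 1/11)² = (89/11)² = 7921/121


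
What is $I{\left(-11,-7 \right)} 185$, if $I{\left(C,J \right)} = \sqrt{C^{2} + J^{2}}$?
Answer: $185 \sqrt{170} \approx 2412.1$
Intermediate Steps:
$I{\left(-11,-7 \right)} 185 = \sqrt{\left(-11\right)^{2} + \left(-7\right)^{2}} \cdot 185 = \sqrt{121 + 49} \cdot 185 = \sqrt{170} \cdot 185 = 185 \sqrt{170}$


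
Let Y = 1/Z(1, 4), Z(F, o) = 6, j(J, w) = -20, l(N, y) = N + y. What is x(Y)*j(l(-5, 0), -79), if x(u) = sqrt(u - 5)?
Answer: -10*I*sqrt(174)/3 ≈ -43.97*I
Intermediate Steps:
Y = 1/6 ≈ 0.16667
x(u) = sqrt(-5 + u)
x(Y)*j(l(-5, 0), -79) = sqrt(-5 + 1/6)*(-20) = sqrt(-29/6)*(-20) = (I*sqrt(174)/6)*(-20) = -10*I*sqrt(174)/3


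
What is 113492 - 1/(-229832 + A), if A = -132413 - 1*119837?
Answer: 54712450345/482082 ≈ 1.1349e+5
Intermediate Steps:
A = -252250 (A = -132413 - 119837 = -252250)
113492 - 1/(-229832 + A) = 113492 - 1/(-229832 - 252250) = 113492 - 1/(-482082) = 113492 - 1*(-1/482082) = 113492 + 1/482082 = 54712450345/482082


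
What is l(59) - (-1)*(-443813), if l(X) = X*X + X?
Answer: -440273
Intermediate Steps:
l(X) = X + X² (l(X) = X² + X = X + X²)
l(59) - (-1)*(-443813) = 59*(1 + 59) - (-1)*(-443813) = 59*60 - 1*443813 = 3540 - 443813 = -440273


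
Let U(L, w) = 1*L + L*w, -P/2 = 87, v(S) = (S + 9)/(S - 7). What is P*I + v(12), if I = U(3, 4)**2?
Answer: -195729/5 ≈ -39146.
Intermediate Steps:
v(S) = (9 + S)/(-7 + S)
P = -174 (P = -2*87 = -174)
U(L, w) = L + L*w
I = 225 (I = (3*(1 + 4))**2 = (3*5)**2 = 15**2 = 225)
P*I + v(12) = -174*225 + (9 + 12)/(-7 + 12) = -39150 + 21/5 = -195729/5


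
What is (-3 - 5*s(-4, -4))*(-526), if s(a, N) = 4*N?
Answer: -40502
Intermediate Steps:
(-3 - 5*s(-4, -4))*(-526) = (-3 - 20*(-4))*(-526) = (-3 - 5*(-16))*(-526) = (-3 + 80)*(-526) = 77*(-526) = -40502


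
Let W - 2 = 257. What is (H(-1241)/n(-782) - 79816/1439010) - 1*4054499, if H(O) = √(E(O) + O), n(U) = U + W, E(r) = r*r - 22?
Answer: -2917232342903/719505 - √1538818/523 ≈ -4.0545e+6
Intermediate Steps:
E(r) = -22 + r² (E(r) = r² - 22 = -22 + r²)
W = 259 (W = 2 + 257 = 259)
n(U) = 259 + U (n(U) = U + 259 = 259 + U)
H(O) = √(-22 + O + O²) (H(O) = √((-22 + O²) + O) = √(-22 + O + O²))
(H(-1241)/n(-782) - 79816/1439010) - 1*4054499 = (√(-22 - 1241 + (-1241)²)/(259 - 782) - 79816/1439010) - 1*4054499 = (√(-22 - 1241 + 1540081)/(-523) - 79816*1/1439010) - 4054499 = (√1538818*(-1/523) - 39908/719505) - 4054499 = (-√1538818/523 - 39908/719505) - 4054499 = (-39908/719505 - √1538818/523) - 4054499 = -2917232342903/719505 - √1538818/523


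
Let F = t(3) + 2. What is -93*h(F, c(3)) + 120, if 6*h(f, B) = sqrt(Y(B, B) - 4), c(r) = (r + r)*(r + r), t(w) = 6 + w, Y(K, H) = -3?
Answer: 120 - 31*I*sqrt(7)/2 ≈ 120.0 - 41.009*I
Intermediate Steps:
F = 11 (F = (6 + 3) + 2 = 9 + 2 = 11)
c(r) = 4*r**2 (c(r) = (2*r)*(2*r) = 4*r**2)
h(f, B) = I*sqrt(7)/6 (h(f, B) = sqrt(-3 - 4)/6 = sqrt(-7)/6 = (I*sqrt(7))/6 = I*sqrt(7)/6)
-93*h(F, c(3)) + 120 = -31*I*sqrt(7)/2 + 120 = 120 - 31*I*sqrt(7)/2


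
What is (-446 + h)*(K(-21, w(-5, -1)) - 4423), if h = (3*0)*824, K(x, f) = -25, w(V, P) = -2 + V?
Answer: 1983808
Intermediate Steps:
h = 0 (h = 0*824 = 0)
(-446 + h)*(K(-21, w(-5, -1)) - 4423) = (-446 + 0)*(-25 - 4423) = -446*(-4448) = 1983808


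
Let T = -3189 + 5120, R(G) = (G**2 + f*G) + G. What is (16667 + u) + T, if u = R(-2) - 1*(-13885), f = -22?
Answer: 32529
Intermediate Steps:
R(G) = G**2 - 21*G (R(G) = (G**2 - 22*G) + G = G**2 - 21*G)
T = 1931
u = 13931 (u = -2*(-21 - 2) - 1*(-13885) = -2*(-23) + 13885 = 46 + 13885 = 13931)
(16667 + u) + T = (16667 + 13931) + 1931 = 30598 + 1931 = 32529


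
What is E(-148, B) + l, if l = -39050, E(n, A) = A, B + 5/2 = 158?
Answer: -77789/2 ≈ -38895.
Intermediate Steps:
B = 311/2 (B = -5/2 + 158 = 311/2 ≈ 155.50)
E(-148, B) + l = 311/2 - 39050 = -77789/2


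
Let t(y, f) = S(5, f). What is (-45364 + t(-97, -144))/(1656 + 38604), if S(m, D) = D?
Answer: -11377/10065 ≈ -1.1304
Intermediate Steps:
t(y, f) = f
(-45364 + t(-97, -144))/(1656 + 38604) = (-45364 - 144)/(1656 + 38604) = -45508/40260 = -45508*1/40260 = -11377/10065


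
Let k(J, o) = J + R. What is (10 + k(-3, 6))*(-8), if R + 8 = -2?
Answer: 24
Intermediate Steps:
R = -10 (R = -8 - 2 = -10)
k(J, o) = -10 + J (k(J, o) = J - 10 = -10 + J)
(10 + k(-3, 6))*(-8) = (10 + (-10 - 3))*(-8) = (10 - 13)*(-8) = -3*(-8) = 24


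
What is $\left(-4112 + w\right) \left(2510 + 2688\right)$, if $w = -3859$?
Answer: $-41433258$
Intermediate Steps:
$\left(-4112 + w\right) \left(2510 + 2688\right) = \left(-4112 - 3859\right) \left(2510 + 2688\right) = \left(-7971\right) 5198 = -41433258$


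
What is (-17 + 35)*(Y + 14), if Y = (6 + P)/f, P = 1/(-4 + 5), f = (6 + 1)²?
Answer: 1782/7 ≈ 254.57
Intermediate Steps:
f = 49 (f = 7² = 49)
P = 1 (P = 1/1 = 1)
Y = ⅐ (Y = (6 + 1)/49 = (1/49)*7 = ⅐ ≈ 0.14286)
(-17 + 35)*(Y + 14) = (-17 + 35)*(⅐ + 14) = 18*(99/7) = 1782/7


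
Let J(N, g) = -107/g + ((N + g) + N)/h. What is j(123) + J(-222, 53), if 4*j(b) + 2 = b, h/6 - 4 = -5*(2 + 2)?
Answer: 164363/5088 ≈ 32.304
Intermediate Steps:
h = -96 (h = 24 + 6*(-5*(2 + 2)) = 24 + 6*(-5*4) = 24 + 6*(-20) = 24 - 120 = -96)
j(b) = -1/2 + b/4
J(N, g) = -107/g - N/48 - g/96 (J(N, g) = -107/g + ((N + g) + N)/(-96) = -107/g + (g + 2*N)*(-1/96) = -107/g + (-N/48 - g/96) = -107/g - N/48 - g/96)
j(123) + J(-222, 53) = (-1/2 + (1/4)*123) + (-107/53 - 1/48*(-222) - 1/96*53) = (-1/2 + 123/4) + (-107*1/53 + 37/8 - 53/96) = 121/4 + (-107/53 + 37/8 - 53/96) = 121/4 + 10451/5088 = 164363/5088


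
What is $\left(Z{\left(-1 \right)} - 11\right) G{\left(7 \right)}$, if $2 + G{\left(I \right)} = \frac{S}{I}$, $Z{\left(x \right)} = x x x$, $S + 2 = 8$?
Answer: $\frac{96}{7} \approx 13.714$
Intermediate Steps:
$S = 6$ ($S = -2 + 8 = 6$)
$Z{\left(x \right)} = x^{3}$ ($Z{\left(x \right)} = x^{2} x = x^{3}$)
$G{\left(I \right)} = -2 + \frac{6}{I}$
$\left(Z{\left(-1 \right)} - 11\right) G{\left(7 \right)} = \left(\left(-1\right)^{3} - 11\right) \left(-2 + \frac{6}{7}\right) = \left(-1 - 11\right) \left(-2 + 6 \cdot \frac{1}{7}\right) = - 12 \left(-2 + \frac{6}{7}\right) = \left(-12\right) \left(- \frac{8}{7}\right) = \frac{96}{7}$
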